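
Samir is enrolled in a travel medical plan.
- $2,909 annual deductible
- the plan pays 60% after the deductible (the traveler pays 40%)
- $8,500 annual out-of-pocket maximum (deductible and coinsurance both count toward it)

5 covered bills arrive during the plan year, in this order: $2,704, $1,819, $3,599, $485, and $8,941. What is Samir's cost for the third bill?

Claim 1 — $2,704: all of it applies to the deductible. Cost to traveler: $2,704. OOP to date $2,704.
Claim 2 — $1,819: $205 finishes the deductible; $1,614 goes to coinsurance; traveler's 40% is $645.60. Cost to traveler: $850.60. OOP to date $3,554.60.
Claim 3 — $3,599: deductible met; 40% of $3,599 = $1,439.60. Traveler owes $1,439.60 (running OOP $4,994.20).

$1,439.60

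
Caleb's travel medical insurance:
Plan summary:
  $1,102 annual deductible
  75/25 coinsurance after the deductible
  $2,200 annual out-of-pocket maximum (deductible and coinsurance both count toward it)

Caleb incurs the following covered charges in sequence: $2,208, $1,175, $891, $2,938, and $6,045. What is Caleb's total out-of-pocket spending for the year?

$2,200

Bill 1, $2,208: deductible takes $1,102, $1,106 remains; coinsurance $1,106 × 25% = $276.50. Cost to traveler: $1,378.50. OOP to date $1,378.50.
Bill 2, $1,175: deductible already satisfied, so traveler's share is 25% × $1,175 = $293.75. Traveler owes $293.75 (running OOP $1,672.25).
Bill 3, $891: 25% coinsurance on $891 = $222.75. Traveler owes $222.75 (running OOP $1,895).
Bill 4, $2,938: deductible already satisfied, so traveler's share is 25% × $2,938 = $734.50. That would push OOP to $2,629.50, over the $2,200 cap, so traveler pays $2,200 − $1,895 = $305.
Bill 5, $6,045: deductible met; 25% of $6,045 = $1,511.25. Adding that to $2,200 gives $3,711.25, past the $2,200 cap; traveler pays only $2,200 − $2,200 = $0.
Total paid by the traveler: $1,378.50 + $293.75 + $222.75 + $305 + $0 = $2,200.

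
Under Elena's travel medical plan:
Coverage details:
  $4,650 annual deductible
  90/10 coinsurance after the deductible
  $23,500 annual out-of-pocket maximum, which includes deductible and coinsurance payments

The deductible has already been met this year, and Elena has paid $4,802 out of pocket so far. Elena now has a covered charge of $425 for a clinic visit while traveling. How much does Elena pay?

With the deductible met, the entire $425 is subject to coinsurance.
Traveler's 10% share of $425 is $42.50.
Cumulative spending $4,802 + $42.50 = $4,844.50 stays under the $23,500 maximum.

$42.50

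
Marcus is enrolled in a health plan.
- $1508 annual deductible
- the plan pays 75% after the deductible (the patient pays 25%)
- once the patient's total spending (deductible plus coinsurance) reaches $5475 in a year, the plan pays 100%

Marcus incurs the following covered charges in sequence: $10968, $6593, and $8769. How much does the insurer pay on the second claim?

Claim 1 ($10968): $1508 finishes the deductible; $9460 goes to coinsurance; 25% of $9460 = $2365. Cost to patient: $3873. OOP to date $3873. Insurer: $10968 − $3873 = $7095.
Claim 2 ($6593): 25% coinsurance on $6593 = $1648.25. OOP would hit $5521.25 > $5475, so the cap limits the patient to $5475 − $3873 = $1602. Plan pays $6593 − $1602 = $4991.

$4991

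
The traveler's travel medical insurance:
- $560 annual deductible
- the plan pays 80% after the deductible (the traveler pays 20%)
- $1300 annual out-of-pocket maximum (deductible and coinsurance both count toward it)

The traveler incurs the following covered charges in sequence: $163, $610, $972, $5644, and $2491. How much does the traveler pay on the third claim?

#1 ($163): fully absorbed by the deductible. Traveler pays $163; OOP now $163.
#2 ($610): deductible takes $397, $213 remains; coinsurance $213 × 20% = $42.60. Traveler owes $439.60 (running OOP $602.60).
#3 ($972): deductible met; 20% of $972 = $194.40. Cost to traveler: $194.40. OOP to date $797.

$194.40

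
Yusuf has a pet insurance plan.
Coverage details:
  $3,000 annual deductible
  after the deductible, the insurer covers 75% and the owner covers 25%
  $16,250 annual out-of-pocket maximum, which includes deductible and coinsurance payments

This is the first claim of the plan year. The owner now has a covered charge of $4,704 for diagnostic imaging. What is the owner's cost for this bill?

$3,426

Deductible not yet touched, so the first $3,000 of the bill goes to the deductible.
That leaves $4,704 − $3,000 = $1,704 for coinsurance.
Owner's 25% share of $1,704 is $426.
So the owner owes $3,000 + $426 = $3,426 before any cap.
Year-to-date out-of-pocket becomes $0 + $3,426 = $3,426, still under the $16,250 maximum, so no cap applies.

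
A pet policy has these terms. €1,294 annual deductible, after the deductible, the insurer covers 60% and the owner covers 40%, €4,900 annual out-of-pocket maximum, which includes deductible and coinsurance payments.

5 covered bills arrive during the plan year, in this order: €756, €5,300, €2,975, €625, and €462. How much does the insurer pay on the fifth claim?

Claim 1 (€756): fully absorbed by the deductible. Cost to owner: €756. OOP to date €756. Plan pays €756 − €756 = €0.
Claim 2 (€5,300): €538 finishes the deductible; €4,762 goes to coinsurance; 40% of €4,762 = €1,904.80. Cost to owner: €2,442.80. OOP to date €3,198.80. Insurer: €5,300 − €2,442.80 = €2,857.20.
Claim 3 (€2,975): deductible already satisfied, so owner's share is 40% × €2,975 = €1,190. Owner owes €1,190 (running OOP €4,388.80). Plan pays €2,975 − €1,190 = €1,785.
Claim 4 (€625): deductible already satisfied, so owner's share is 40% × €625 = €250. Owner owes €250 (running OOP €4,638.80). Insurer: €625 − €250 = €375.
Claim 5 (€462): deductible met; 40% of €462 = €184.80. Owner owes €184.80 (running OOP €4,823.60). Insurer: €462 − €184.80 = €277.20.

€277.20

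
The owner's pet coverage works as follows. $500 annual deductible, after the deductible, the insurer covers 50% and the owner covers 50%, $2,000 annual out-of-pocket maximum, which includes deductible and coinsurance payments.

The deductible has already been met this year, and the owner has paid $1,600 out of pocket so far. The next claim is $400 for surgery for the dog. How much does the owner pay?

$200

The deductible is already satisfied, so the full bill goes to coinsurance.
50% of $400 = $200 falls to the owner.
Cumulative spending $1,600 + $200 = $1,800 stays under the $2,000 maximum.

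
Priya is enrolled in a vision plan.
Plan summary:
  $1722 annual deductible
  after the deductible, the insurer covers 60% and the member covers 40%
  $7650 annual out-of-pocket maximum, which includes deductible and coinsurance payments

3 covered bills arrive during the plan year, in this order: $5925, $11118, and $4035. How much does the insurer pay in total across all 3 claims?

Bill 1, $5925: $1722 to deductible, leaving $4203; coinsurance $4203 × 40% = $1681.20. Member owes $3403.20 (running OOP $3403.20). Plan pays $5925 − $3403.20 = $2521.80.
Bill 2, $11118: 40% coinsurance on $11118 = $4447.20. That would push OOP to $7850.40, over the $7650 cap, so member pays $7650 − $3403.20 = $4246.80. Insurer: $11118 − $4246.80 = $6871.20.
Bill 3, $4035: deductible met; 40% of $4035 = $1614. Adding that to $7650 gives $9264, past the $7650 cap; member pays only $7650 − $7650 = $0. Insurer: $4035 − $0 = $4035.
Insurer total = bills − member's total = $21078 − $7650 = $13428.

$13428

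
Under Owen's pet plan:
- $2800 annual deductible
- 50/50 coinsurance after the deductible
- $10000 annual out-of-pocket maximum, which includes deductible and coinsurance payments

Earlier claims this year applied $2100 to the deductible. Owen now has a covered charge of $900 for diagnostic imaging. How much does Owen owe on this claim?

$800

Deductible still to meet: $2800 − $2100 = $700.
The remaining $200 (= $900 − $700) moves to coinsurance.
50% of $200 = $100 falls to the owner.
That puts the owner's cost at $700 + $100 = $800 before any cap.
Total out-of-pocket so far would be $2100 + $800 = $2900, below the $10000 cap — no reduction.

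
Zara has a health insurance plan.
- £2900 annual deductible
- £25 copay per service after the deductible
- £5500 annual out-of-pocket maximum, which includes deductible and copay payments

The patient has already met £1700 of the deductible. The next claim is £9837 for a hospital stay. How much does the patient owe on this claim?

£1225

Deductible still to meet: £2900 − £1700 = £1200.
After the £1200 deductible portion, £9837 − £1200 = £8637 is subject to the copay.
Copay on this service: £25.
That puts the patient's cost at £1200 + £25 = £1225 before any cap.
Cumulative spending £1700 + £1225 = £2925 stays under the £5500 maximum.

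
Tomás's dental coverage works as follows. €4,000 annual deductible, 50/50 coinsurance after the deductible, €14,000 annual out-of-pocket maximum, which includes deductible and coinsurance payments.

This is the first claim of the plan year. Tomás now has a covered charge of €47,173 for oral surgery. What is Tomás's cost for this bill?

Deductible not yet touched, so the first €4,000 of the bill goes to the deductible.
That leaves €47,173 − €4,000 = €43,173 for coinsurance.
Coinsurance: €43,173 × 50% = €21,586.50.
That puts the patient's cost at €4,000 + €21,586.50 = €25,586.50 before any cap.
Year-to-date out-of-pocket would reach €0 + €25,586.50 = €25,586.50, above the €14,000 maximum, so the patient pays only €14,000 − €0 = €14,000.

€14,000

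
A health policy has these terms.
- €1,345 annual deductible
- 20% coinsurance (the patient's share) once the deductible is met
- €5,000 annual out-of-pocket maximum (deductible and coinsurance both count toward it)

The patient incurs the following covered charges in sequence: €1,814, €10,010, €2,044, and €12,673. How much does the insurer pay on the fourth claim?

€11,522.60

Claim 1 (€1,814): €1,345 to deductible, leaving €469; coinsurance €469 × 20% = €93.80. Cost to patient: €1,438.80. OOP to date €1,438.80. Insurer: €1,814 − €1,438.80 = €375.20.
Claim 2 (€10,010): 20% coinsurance on €10,010 = €2,002. Patient pays €2,002; OOP now €3,440.80. Plan pays €10,010 − €2,002 = €8,008.
Claim 3 (€2,044): 20% coinsurance on €2,044 = €408.80. Patient pays €408.80; OOP now €3,849.60. Insurer: €2,044 − €408.80 = €1,635.20.
Claim 4 (€12,673): deductible met; 20% of €12,673 = €2,534.60. OOP would hit €6,384.20 > €5,000, so the cap limits the patient to €5,000 − €3,849.60 = €1,150.40. Plan pays €12,673 − €1,150.40 = €11,522.60.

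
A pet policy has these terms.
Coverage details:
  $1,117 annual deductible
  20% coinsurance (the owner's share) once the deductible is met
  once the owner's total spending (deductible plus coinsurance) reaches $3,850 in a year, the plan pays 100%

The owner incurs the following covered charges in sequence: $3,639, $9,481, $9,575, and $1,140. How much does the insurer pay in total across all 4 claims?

$19,985

Claim 1 — $3,639: deductible takes $1,117, $2,522 remains; owner's 20% is $504.40. Cost to owner: $1,621.40. OOP to date $1,621.40. Plan pays $3,639 − $1,621.40 = $2,017.60.
Claim 2 — $9,481: 20% coinsurance on $9,481 = $1,896.20. Owner owes $1,896.20 (running OOP $3,517.60). Insurer: $9,481 − $1,896.20 = $7,584.80.
Claim 3 — $9,575: 20% coinsurance on $9,575 = $1,915. OOP would hit $5,432.60 > $3,850, so the cap limits the owner to $3,850 − $3,517.60 = $332.40. Plan pays $9,575 − $332.40 = $9,242.60.
Claim 4 — $1,140: deductible met; 20% of $1,140 = $228. OOP would hit $4,078 > $3,850, so the cap limits the owner to $3,850 − $3,850 = $0. Plan pays $1,140 − $0 = $1,140.
Insurer total: $2,017.60 + $7,584.80 + $9,242.60 + $1,140 = $19,985.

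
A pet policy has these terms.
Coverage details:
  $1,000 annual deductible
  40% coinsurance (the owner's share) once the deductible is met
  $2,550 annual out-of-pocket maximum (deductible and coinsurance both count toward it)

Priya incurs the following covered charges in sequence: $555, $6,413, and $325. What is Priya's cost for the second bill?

Bill 1, $555: all of it applies to the deductible. Owner owes $555 (running OOP $555).
Bill 2, $6,413: deductible takes $445, $5,968 remains; coinsurance $5,968 × 40% = $2,387.20. Together that's $445 + $2,387.20 = $2,832.20. That would push OOP to $3,387.20, over the $2,550 cap, so owner pays $2,550 − $555 = $1,995.

$1,995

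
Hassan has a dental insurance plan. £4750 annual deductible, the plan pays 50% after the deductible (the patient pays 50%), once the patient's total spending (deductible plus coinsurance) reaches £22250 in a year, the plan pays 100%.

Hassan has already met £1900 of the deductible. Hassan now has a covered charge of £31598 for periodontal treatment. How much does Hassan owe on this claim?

£17224

Remaining deductible: £4750 − £1900 = £2850.
The remaining £28748 (= £31598 − £2850) moves to coinsurance.
Coinsurance: £28748 × 50% = £14374.
So the patient owes £2850 + £14374 = £17224 before any cap.
Total out-of-pocket so far would be £1900 + £17224 = £19124, below the £22250 cap — no reduction.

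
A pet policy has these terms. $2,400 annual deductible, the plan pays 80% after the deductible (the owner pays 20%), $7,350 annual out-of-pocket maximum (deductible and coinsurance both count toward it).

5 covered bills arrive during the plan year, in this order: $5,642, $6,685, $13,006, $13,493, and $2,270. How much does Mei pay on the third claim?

$2,601.20

Claim 1 ($5,642): $2,400 to deductible, leaving $3,242; coinsurance $3,242 × 20% = $648.40. Cost to owner: $3,048.40. OOP to date $3,048.40.
Claim 2 ($6,685): deductible met; 20% of $6,685 = $1,337. Cost to owner: $1,337. OOP to date $4,385.40.
Claim 3 ($13,006): deductible met; 20% of $13,006 = $2,601.20. Owner pays $2,601.20; OOP now $6,986.60.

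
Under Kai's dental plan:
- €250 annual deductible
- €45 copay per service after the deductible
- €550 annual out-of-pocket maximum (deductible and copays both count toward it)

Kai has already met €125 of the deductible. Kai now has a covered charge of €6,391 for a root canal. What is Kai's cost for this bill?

€170

€125 of the €250 deductible is already met, leaving €125.
The remaining €6,266 (= €6,391 − €125) moves to the copay.
Copay on this service: €45.
So the patient owes €125 + €45 = €170 before any cap.
Cumulative spending €125 + €170 = €295 stays under the €550 maximum.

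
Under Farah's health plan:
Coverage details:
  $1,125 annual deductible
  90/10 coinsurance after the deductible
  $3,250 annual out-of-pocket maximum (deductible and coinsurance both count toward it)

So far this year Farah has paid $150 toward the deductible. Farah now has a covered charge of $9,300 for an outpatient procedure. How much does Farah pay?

$1,807.50

Remaining deductible: $1,125 − $150 = $975.
After the $975 deductible portion, $9,300 − $975 = $8,325 is subject to coinsurance.
10% of $8,325 = $832.50 falls to the patient.
That puts the patient's cost at $975 + $832.50 = $1,807.50 before any cap.
Cumulative spending $150 + $1,807.50 = $1,957.50 stays under the $3,250 maximum.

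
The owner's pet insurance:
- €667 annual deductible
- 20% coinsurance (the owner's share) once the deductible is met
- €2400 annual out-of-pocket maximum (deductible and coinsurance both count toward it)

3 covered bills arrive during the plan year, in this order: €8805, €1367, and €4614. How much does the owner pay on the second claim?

€105.40

Bill 1, €8805: €667 finishes the deductible; €8138 goes to coinsurance; coinsurance €8138 × 20% = €1627.60. Owner pays €2294.60; OOP now €2294.60.
Bill 2, €1367: deductible already satisfied, so owner's share is 20% × €1367 = €273.40. OOP would hit €2568 > €2400, so the cap limits the owner to €2400 − €2294.60 = €105.40.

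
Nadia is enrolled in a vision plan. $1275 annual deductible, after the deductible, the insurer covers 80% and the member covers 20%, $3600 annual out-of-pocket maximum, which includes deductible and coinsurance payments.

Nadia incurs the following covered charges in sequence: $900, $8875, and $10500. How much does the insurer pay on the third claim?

$9875

Claim 1 ($900): entire amount goes to the deductible. Member owes $900 (running OOP $900). Plan pays $900 − $900 = $0.
Claim 2 ($8875): deductible takes $375, $8500 remains; coinsurance $8500 × 20% = $1700. Cost to member: $2075. OOP to date $2975. Insurer: $8875 − $2075 = $6800.
Claim 3 ($10500): deductible met; 20% of $10500 = $2100. Adding that to $2975 gives $5075, past the $3600 cap; member pays only $3600 − $2975 = $625. Insurer: $10500 − $625 = $9875.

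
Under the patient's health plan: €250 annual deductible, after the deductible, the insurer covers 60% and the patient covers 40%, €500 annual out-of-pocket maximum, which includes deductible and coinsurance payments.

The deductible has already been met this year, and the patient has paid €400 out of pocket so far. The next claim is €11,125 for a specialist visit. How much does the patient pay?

With the deductible met, the entire €11,125 is subject to coinsurance.
Coinsurance: €11,125 × 40% = €4,450.
That would bring total out-of-pocket to €4,850, past the €500 cap. The patient is capped at €500 − €400 = €100 on this claim.

€100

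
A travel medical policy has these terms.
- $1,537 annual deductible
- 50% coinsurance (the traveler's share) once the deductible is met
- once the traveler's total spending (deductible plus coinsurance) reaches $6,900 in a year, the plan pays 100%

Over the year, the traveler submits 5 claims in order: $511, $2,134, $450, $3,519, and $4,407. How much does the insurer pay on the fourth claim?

Bill 1, $511: entire amount goes to the deductible. Traveler pays $511; OOP now $511. Insurer: $511 − $511 = $0.
Bill 2, $2,134: deductible takes $1,026, $1,108 remains; 50% of $1,108 = $554. Traveler pays $1,580; OOP now $2,091. Insurer: $2,134 − $1,580 = $554.
Bill 3, $450: deductible met; 50% of $450 = $225. Traveler owes $225 (running OOP $2,316). Plan pays $450 − $225 = $225.
Bill 4, $3,519: deductible met; 50% of $3,519 = $1,759.50. Traveler pays $1,759.50; OOP now $4,075.50. Plan pays $3,519 − $1,759.50 = $1,759.50.

$1,759.50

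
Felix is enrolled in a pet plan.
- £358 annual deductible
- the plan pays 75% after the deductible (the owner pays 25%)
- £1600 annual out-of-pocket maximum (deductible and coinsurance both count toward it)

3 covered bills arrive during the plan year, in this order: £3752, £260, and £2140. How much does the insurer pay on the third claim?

£1811.50

#1 (£3752): deductible takes £358, £3394 remains; 25% of £3394 = £848.50. Owner owes £1206.50 (running OOP £1206.50). Plan pays £3752 − £1206.50 = £2545.50.
#2 (£260): 25% coinsurance on £260 = £65. Owner pays £65; OOP now £1271.50. Plan pays £260 − £65 = £195.
#3 (£2140): 25% coinsurance on £2140 = £535. Adding that to £1271.50 gives £1806.50, past the £1600 cap; owner pays only £1600 − £1271.50 = £328.50. Plan pays £2140 − £328.50 = £1811.50.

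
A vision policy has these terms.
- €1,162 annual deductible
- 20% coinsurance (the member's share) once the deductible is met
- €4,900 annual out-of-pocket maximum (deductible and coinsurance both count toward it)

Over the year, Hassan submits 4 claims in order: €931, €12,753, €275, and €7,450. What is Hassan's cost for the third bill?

#1 (€931): entire amount goes to the deductible. Cost to member: €931. OOP to date €931.
#2 (€12,753): €231 finishes the deductible; €12,522 goes to coinsurance; coinsurance €12,522 × 20% = €2,504.40. Member owes €2,735.40 (running OOP €3,666.40).
#3 (€275): 20% coinsurance on €275 = €55. Member owes €55 (running OOP €3,721.40).

€55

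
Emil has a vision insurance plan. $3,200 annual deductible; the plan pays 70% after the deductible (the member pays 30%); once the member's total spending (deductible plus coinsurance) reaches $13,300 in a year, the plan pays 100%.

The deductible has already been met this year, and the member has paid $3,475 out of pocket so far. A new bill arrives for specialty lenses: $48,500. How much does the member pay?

The deductible is already satisfied, so the full bill goes to coinsurance.
Member's 30% share of $48,500 is $14,550.
That would bring total out-of-pocket to $18,025, past the $13,300 cap. The member is capped at $13,300 − $3,475 = $9,825 on this claim.

$9,825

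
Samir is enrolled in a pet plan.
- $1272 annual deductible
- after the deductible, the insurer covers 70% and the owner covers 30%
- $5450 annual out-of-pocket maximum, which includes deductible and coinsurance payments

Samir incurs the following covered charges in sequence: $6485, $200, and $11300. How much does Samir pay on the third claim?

$2554.10

Claim 1 ($6485): deductible takes $1272, $5213 remains; 30% of $5213 = $1563.90. Cost to owner: $2835.90. OOP to date $2835.90.
Claim 2 ($200): 30% coinsurance on $200 = $60. Cost to owner: $60. OOP to date $2895.90.
Claim 3 ($11300): deductible already satisfied, so owner's share is 30% × $11300 = $3390. Adding that to $2895.90 gives $6285.90, past the $5450 cap; owner pays only $5450 − $2895.90 = $2554.10.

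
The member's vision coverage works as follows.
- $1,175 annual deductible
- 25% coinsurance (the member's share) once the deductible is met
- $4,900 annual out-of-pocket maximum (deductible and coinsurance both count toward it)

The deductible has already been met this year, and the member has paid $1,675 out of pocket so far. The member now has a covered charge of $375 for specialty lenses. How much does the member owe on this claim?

With the deductible met, the entire $375 is subject to coinsurance.
Member's 25% share of $375 is $93.75.
Total out-of-pocket so far would be $1,675 + $93.75 = $1,768.75, below the $4,900 cap — no reduction.

$93.75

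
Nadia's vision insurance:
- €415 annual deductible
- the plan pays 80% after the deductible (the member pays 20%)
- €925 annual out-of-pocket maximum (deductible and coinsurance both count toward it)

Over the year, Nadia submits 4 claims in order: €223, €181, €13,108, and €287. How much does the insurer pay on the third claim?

€12,587

Claim 1 (€223): entire amount goes to the deductible. Cost to member: €223. OOP to date €223. Plan pays €223 − €223 = €0.
Claim 2 (€181): fully absorbed by the deductible. Member pays €181; OOP now €404. Insurer: €181 − €181 = €0.
Claim 3 (€13,108): deductible takes €11, €13,097 remains; member's 20% is €2,619.40. Claim cost before the cap: €11 + €2,619.40 = €2,630.40. OOP would hit €3,034.40 > €925, so the cap limits the member to €925 − €404 = €521. Plan pays €13,108 − €521 = €12,587.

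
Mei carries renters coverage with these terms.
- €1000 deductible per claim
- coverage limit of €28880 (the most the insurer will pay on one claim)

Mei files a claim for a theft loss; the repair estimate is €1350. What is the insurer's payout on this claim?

€350

Less the €1000 deductible: €1350 − €1000 = €350.
€350 ≤ €28880, so the limit doesn't bind; insurer pays €350.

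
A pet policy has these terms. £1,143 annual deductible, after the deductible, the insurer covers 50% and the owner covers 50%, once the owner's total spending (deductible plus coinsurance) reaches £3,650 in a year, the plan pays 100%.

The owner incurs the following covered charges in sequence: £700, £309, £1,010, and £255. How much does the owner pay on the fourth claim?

Claim 1 — £700: all of it applies to the deductible. Owner owes £700 (running OOP £700).
Claim 2 — £309: all of it applies to the deductible. Cost to owner: £309. OOP to date £1,009.
Claim 3 — £1,010: deductible takes £134, £876 remains; 50% of £876 = £438. Owner pays £572; OOP now £1,581.
Claim 4 — £255: 50% coinsurance on £255 = £127.50. Owner pays £127.50; OOP now £1,708.50.

£127.50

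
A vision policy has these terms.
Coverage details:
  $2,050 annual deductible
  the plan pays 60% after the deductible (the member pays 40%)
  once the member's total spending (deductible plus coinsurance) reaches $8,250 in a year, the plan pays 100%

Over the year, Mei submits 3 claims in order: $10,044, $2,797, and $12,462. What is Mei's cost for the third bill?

$1,883.60

Claim 1 ($10,044): deductible takes $2,050, $7,994 remains; coinsurance $7,994 × 40% = $3,197.60. Member pays $5,247.60; OOP now $5,247.60.
Claim 2 ($2,797): deductible met; 40% of $2,797 = $1,118.80. Member owes $1,118.80 (running OOP $6,366.40).
Claim 3 ($12,462): 40% coinsurance on $12,462 = $4,984.80. That would push OOP to $11,351.20, over the $8,250 cap, so member pays $8,250 − $6,366.40 = $1,883.60.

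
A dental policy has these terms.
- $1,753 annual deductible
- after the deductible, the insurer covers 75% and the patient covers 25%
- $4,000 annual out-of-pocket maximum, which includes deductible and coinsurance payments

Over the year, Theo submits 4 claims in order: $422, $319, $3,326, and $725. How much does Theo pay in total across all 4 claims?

$2,512.75

#1 ($422): fully absorbed by the deductible. Patient pays $422; OOP now $422.
#2 ($319): fully absorbed by the deductible. Patient owes $319 (running OOP $741).
#3 ($3,326): $1,012 to deductible, leaving $2,314; 25% of $2,314 = $578.50. Cost to patient: $1,590.50. OOP to date $2,331.50.
#4 ($725): 25% coinsurance on $725 = $181.25. Cost to patient: $181.25. OOP to date $2,512.75.
Summing the patient's payments: $422 + $319 + $1,590.50 + $181.25 = $2,512.75.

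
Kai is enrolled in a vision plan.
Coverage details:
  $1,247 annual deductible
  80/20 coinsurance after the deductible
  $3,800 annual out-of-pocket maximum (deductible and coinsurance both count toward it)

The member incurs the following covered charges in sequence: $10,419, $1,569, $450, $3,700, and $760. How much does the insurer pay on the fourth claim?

$3,385.20

Bill 1, $10,419: $1,247 to deductible, leaving $9,172; 20% of $9,172 = $1,834.40. Cost to member: $3,081.40. OOP to date $3,081.40. Plan pays $10,419 − $3,081.40 = $7,337.60.
Bill 2, $1,569: deductible met; 20% of $1,569 = $313.80. Member pays $313.80; OOP now $3,395.20. Plan pays $1,569 − $313.80 = $1,255.20.
Bill 3, $450: deductible met; 20% of $450 = $90. Member pays $90; OOP now $3,485.20. Plan pays $450 − $90 = $360.
Bill 4, $3,700: 20% coinsurance on $3,700 = $740. OOP would hit $4,225.20 > $3,800, so the cap limits the member to $3,800 − $3,485.20 = $314.80. Insurer: $3,700 − $314.80 = $3,385.20.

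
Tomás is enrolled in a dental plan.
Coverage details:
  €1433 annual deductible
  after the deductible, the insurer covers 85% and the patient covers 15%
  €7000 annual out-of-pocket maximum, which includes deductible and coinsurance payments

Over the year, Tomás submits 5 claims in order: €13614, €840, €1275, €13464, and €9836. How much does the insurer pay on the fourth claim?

€11444.40

Claim 1 — €13614: €1433 finishes the deductible; €12181 goes to coinsurance; coinsurance €12181 × 15% = €1827.15. Patient owes €3260.15 (running OOP €3260.15). Insurer: €13614 − €3260.15 = €10353.85.
Claim 2 — €840: 15% coinsurance on €840 = €126. Patient owes €126 (running OOP €3386.15). Insurer: €840 − €126 = €714.
Claim 3 — €1275: deductible already satisfied, so patient's share is 15% × €1275 = €191.25. Patient pays €191.25; OOP now €3577.40. Insurer: €1275 − €191.25 = €1083.75.
Claim 4 — €13464: deductible already satisfied, so patient's share is 15% × €13464 = €2019.60. Cost to patient: €2019.60. OOP to date €5597. Insurer: €13464 − €2019.60 = €11444.40.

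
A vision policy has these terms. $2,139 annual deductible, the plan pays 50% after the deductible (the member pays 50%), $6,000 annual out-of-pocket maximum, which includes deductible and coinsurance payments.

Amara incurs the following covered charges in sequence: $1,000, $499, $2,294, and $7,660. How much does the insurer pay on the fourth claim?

Bill 1, $1,000: all of it applies to the deductible. Member owes $1,000 (running OOP $1,000). Plan pays $1,000 − $1,000 = $0.
Bill 2, $499: all of it applies to the deductible. Member owes $499 (running OOP $1,499). Plan pays $499 − $499 = $0.
Bill 3, $2,294: $640 to deductible, leaving $1,654; coinsurance $1,654 × 50% = $827. Member owes $1,467 (running OOP $2,966). Plan pays $2,294 − $1,467 = $827.
Bill 4, $7,660: 50% coinsurance on $7,660 = $3,830. Adding that to $2,966 gives $6,796, past the $6,000 cap; member pays only $6,000 − $2,966 = $3,034. Plan pays $7,660 − $3,034 = $4,626.

$4,626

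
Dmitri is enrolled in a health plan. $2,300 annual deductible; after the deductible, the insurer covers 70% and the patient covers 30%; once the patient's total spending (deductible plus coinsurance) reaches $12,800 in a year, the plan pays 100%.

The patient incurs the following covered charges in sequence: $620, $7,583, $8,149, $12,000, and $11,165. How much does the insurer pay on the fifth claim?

Claim 1 ($620): entire amount goes to the deductible. Patient owes $620 (running OOP $620). Insurer: $620 − $620 = $0.
Claim 2 ($7,583): deductible takes $1,680, $5,903 remains; 30% of $5,903 = $1,770.90. Patient owes $3,450.90 (running OOP $4,070.90). Insurer: $7,583 − $3,450.90 = $4,132.10.
Claim 3 ($8,149): 30% coinsurance on $8,149 = $2,444.70. Patient owes $2,444.70 (running OOP $6,515.60). Insurer: $8,149 − $2,444.70 = $5,704.30.
Claim 4 ($12,000): 30% coinsurance on $12,000 = $3,600. Cost to patient: $3,600. OOP to date $10,115.60. Insurer: $12,000 − $3,600 = $8,400.
Claim 5 ($11,165): 30% coinsurance on $11,165 = $3,349.50. That would push OOP to $13,465.10, over the $12,800 cap, so patient pays $12,800 − $10,115.60 = $2,684.40. Insurer: $11,165 − $2,684.40 = $8,480.60.

$8,480.60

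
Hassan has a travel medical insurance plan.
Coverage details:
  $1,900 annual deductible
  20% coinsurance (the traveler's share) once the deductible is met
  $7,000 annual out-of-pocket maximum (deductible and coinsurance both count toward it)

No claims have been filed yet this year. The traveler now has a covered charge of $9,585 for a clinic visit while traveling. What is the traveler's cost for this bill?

Nothing has been paid toward the $1,900 deductible, so the first $1,900 of this charge is applied there.
That leaves $9,585 − $1,900 = $7,685 for coinsurance.
20% of $7,685 = $1,537 falls to the traveler.
So the traveler owes $1,900 + $1,537 = $3,437 before any cap.
Year-to-date out-of-pocket becomes $0 + $3,437 = $3,437, still under the $7,000 maximum, so no cap applies.

$3,437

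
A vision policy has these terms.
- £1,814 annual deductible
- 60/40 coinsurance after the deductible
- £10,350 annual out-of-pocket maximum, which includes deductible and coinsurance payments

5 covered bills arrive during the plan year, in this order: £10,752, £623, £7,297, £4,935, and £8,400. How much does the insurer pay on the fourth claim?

Claim 1 — £10,752: £1,814 finishes the deductible; £8,938 goes to coinsurance; member's 40% is £3,575.20. Member owes £5,389.20 (running OOP £5,389.20). Insurer: £10,752 − £5,389.20 = £5,362.80.
Claim 2 — £623: deductible met; 40% of £623 = £249.20. Member pays £249.20; OOP now £5,638.40. Plan pays £623 − £249.20 = £373.80.
Claim 3 — £7,297: deductible met; 40% of £7,297 = £2,918.80. Member owes £2,918.80 (running OOP £8,557.20). Plan pays £7,297 − £2,918.80 = £4,378.20.
Claim 4 — £4,935: deductible met; 40% of £4,935 = £1,974. That would push OOP to £10,531.20, over the £10,350 cap, so member pays £10,350 − £8,557.20 = £1,792.80. Insurer: £4,935 − £1,792.80 = £3,142.20.

£3,142.20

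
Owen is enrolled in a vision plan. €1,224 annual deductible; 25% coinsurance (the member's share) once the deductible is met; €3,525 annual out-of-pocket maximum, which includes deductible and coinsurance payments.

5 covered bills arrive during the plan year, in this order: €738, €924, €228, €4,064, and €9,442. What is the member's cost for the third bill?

Bill 1, €738: fully absorbed by the deductible. Cost to member: €738. OOP to date €738.
Bill 2, €924: deductible takes €486, €438 remains; member's 25% is €109.50. Member owes €595.50 (running OOP €1,333.50).
Bill 3, €228: deductible already satisfied, so member's share is 25% × €228 = €57. Cost to member: €57. OOP to date €1,390.50.

€57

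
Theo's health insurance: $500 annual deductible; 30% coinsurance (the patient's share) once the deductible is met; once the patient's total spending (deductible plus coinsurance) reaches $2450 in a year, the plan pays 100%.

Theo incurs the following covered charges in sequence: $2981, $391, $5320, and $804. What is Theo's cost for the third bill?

#1 ($2981): $500 finishes the deductible; $2481 goes to coinsurance; patient's 30% is $744.30. Cost to patient: $1244.30. OOP to date $1244.30.
#2 ($391): deductible already satisfied, so patient's share is 30% × $391 = $117.30. Cost to patient: $117.30. OOP to date $1361.60.
#3 ($5320): deductible met; 30% of $5320 = $1596. Adding that to $1361.60 gives $2957.60, past the $2450 cap; patient pays only $2450 − $1361.60 = $1088.40.

$1088.40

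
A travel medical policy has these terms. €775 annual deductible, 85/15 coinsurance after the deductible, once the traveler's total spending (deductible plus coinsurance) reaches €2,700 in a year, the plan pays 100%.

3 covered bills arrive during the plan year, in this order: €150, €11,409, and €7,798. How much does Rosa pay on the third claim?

#1 (€150): fully absorbed by the deductible. Traveler owes €150 (running OOP €150).
#2 (€11,409): deductible takes €625, €10,784 remains; 15% of €10,784 = €1,617.60. Traveler owes €2,242.60 (running OOP €2,392.60).
#3 (€7,798): deductible met; 15% of €7,798 = €1,169.70. Adding that to €2,392.60 gives €3,562.30, past the €2,700 cap; traveler pays only €2,700 − €2,392.60 = €307.40.

€307.40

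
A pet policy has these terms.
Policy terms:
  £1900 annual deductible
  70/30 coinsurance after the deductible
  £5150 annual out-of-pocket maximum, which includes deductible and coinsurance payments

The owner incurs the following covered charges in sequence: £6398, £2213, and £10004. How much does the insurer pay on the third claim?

Bill 1, £6398: deductible takes £1900, £4498 remains; coinsurance £4498 × 30% = £1349.40. Owner pays £3249.40; OOP now £3249.40. Plan pays £6398 − £3249.40 = £3148.60.
Bill 2, £2213: deductible met; 30% of £2213 = £663.90. Owner owes £663.90 (running OOP £3913.30). Plan pays £2213 − £663.90 = £1549.10.
Bill 3, £10004: deductible already satisfied, so owner's share is 30% × £10004 = £3001.20. Adding that to £3913.30 gives £6914.50, past the £5150 cap; owner pays only £5150 − £3913.30 = £1236.70. Plan pays £10004 − £1236.70 = £8767.30.

£8767.30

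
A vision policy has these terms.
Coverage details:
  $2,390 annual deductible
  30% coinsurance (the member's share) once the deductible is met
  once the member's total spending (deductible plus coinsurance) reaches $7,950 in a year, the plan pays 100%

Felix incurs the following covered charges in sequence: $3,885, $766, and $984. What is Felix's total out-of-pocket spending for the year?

$3,363.50

Claim 1 ($3,885): $2,390 finishes the deductible; $1,495 goes to coinsurance; 30% of $1,495 = $448.50. Cost to member: $2,838.50. OOP to date $2,838.50.
Claim 2 ($766): deductible met; 30% of $766 = $229.80. Member pays $229.80; OOP now $3,068.30.
Claim 3 ($984): deductible met; 30% of $984 = $295.20. Cost to member: $295.20. OOP to date $3,363.50.
Summing the member's payments: $2,838.50 + $229.80 + $295.20 = $3,363.50.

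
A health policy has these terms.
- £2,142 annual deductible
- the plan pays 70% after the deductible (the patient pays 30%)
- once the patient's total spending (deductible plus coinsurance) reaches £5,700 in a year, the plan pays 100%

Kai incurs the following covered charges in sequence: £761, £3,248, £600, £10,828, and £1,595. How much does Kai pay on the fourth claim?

£2,817.90

#1 (£761): fully absorbed by the deductible. Patient pays £761; OOP now £761.
#2 (£3,248): £1,381 finishes the deductible; £1,867 goes to coinsurance; 30% of £1,867 = £560.10. Patient owes £1,941.10 (running OOP £2,702.10).
#3 (£600): deductible already satisfied, so patient's share is 30% × £600 = £180. Patient pays £180; OOP now £2,882.10.
#4 (£10,828): 30% coinsurance on £10,828 = £3,248.40. That would push OOP to £6,130.50, over the £5,700 cap, so patient pays £5,700 − £2,882.10 = £2,817.90.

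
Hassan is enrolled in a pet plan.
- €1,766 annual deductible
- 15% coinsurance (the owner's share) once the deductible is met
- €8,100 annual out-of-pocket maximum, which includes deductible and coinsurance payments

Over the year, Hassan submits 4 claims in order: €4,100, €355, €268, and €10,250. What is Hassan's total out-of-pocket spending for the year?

€3,747.05

Claim 1 (€4,100): €1,766 to deductible, leaving €2,334; 15% of €2,334 = €350.10. Owner pays €2,116.10; OOP now €2,116.10.
Claim 2 (€355): 15% coinsurance on €355 = €53.25. Owner pays €53.25; OOP now €2,169.35.
Claim 3 (€268): deductible already satisfied, so owner's share is 15% × €268 = €40.20. Owner pays €40.20; OOP now €2,209.55.
Claim 4 (€10,250): 15% coinsurance on €10,250 = €1,537.50. Cost to owner: €1,537.50. OOP to date €3,747.05.
Total paid by the owner: €2,116.10 + €53.25 + €40.20 + €1,537.50 = €3,747.05.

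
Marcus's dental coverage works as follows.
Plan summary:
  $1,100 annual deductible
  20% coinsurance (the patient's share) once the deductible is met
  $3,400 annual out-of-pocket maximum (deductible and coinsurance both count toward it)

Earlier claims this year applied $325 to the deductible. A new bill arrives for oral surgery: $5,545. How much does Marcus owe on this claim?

$325 of the $1,100 deductible is already met, leaving $775.
The remaining $4,770 (= $5,545 − $775) moves to coinsurance.
Coinsurance: $4,770 × 20% = $954.
So the patient owes $775 + $954 = $1,729 before any cap.
Cumulative spending $325 + $1,729 = $2,054 stays under the $3,400 maximum.

$1,729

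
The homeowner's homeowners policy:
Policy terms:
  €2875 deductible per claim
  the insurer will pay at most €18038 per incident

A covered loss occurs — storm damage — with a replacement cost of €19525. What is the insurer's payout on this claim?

€16650

After the deductible, €19525 − €2875 = €16650 remains.
That's under the €18038 cap, so the insurer reimburses the full €16650.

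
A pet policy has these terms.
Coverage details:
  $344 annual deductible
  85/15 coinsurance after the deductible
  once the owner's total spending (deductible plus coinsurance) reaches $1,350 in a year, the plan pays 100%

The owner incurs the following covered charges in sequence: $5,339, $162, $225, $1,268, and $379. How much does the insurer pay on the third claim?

$191.25

Claim 1 — $5,339: $344 to deductible, leaving $4,995; 15% of $4,995 = $749.25. Cost to owner: $1,093.25. OOP to date $1,093.25. Insurer: $5,339 − $1,093.25 = $4,245.75.
Claim 2 — $162: deductible already satisfied, so owner's share is 15% × $162 = $24.30. Owner owes $24.30 (running OOP $1,117.55). Plan pays $162 − $24.30 = $137.70.
Claim 3 — $225: deductible already satisfied, so owner's share is 15% × $225 = $33.75. Owner pays $33.75; OOP now $1,151.30. Insurer: $225 − $33.75 = $191.25.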